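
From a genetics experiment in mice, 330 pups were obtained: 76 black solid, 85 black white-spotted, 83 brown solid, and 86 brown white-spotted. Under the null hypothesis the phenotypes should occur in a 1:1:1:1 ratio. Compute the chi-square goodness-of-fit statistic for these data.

The 1:1:1:1 ratio has 4 parts, so with N = 330 the expected counts are:
  black solid: 330 × 1/4 = 82.5
  black white-spotted: 330 × 1/4 = 82.5
  brown solid: 330 × 1/4 = 82.5
  brown white-spotted: 330 × 1/4 = 82.5
χ² = Σ (O − E)² / E
  black solid: (76 − 82.5)² / 82.5 = 0.5121
  black white-spotted: (85 − 82.5)² / 82.5 = 0.0758
  brown solid: (83 − 82.5)² / 82.5 = 0.0030
  brown white-spotted: (86 − 82.5)² / 82.5 = 0.1485
χ² = 0.5121 + 0.0758 + 0.0030 + 0.1485 = 0.7394 ≈ 0.739

0.739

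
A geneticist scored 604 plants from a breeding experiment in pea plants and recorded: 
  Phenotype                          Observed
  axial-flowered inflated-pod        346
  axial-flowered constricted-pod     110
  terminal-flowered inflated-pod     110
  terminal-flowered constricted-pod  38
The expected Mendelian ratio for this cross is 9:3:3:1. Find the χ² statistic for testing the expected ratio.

0.303

Expected counts for N = 604 under a 9:3:3:1 ratio (total parts = 16):
  axial-flowered inflated-pod: 604 × 9/16 = 339.75
  axial-flowered constricted-pod: 604 × 3/16 = 113.25
  terminal-flowered inflated-pod: 604 × 3/16 = 113.25
  terminal-flowered constricted-pod: 604 × 1/16 = 37.75
χ² = Σ (O − E)² / E
  axial-flowered inflated-pod: (346 − 339.75)² / 339.75 = 0.1150
  axial-flowered constricted-pod: (110 − 113.25)² / 113.25 = 0.0933
  terminal-flowered inflated-pod: (110 − 113.25)² / 113.25 = 0.0933
  terminal-flowered constricted-pod: (38 − 37.75)² / 37.75 = 0.0017
χ² = 0.1150 + 0.0933 + 0.0933 + 0.0017 = 0.3033 ≈ 0.303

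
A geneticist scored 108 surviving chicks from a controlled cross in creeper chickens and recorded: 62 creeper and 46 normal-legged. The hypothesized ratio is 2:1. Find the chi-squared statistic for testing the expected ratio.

Under the 2:1 hypothesis (Σ ratio = 3, N = 108):
  creeper: 108 × 2/3 = 72
  normal-legged: 108 × 1/3 = 36
χ² = Σ (O − E)² / E
  creeper: (62 − 72)² / 72 = 1.3889
  normal-legged: (46 − 36)² / 36 = 2.7778
χ² = 1.3889 + 2.7778 = 4.1667 ≈ 4.167

4.167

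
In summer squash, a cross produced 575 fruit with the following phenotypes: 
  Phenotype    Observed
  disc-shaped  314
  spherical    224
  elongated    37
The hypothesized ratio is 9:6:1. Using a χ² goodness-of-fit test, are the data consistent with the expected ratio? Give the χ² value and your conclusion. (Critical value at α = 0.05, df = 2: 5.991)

Total ratio parts = 16. Expected numbers out of 575:
  disc-shaped: 575 × 9/16 = 323.4375
  spherical: 575 × 6/16 = 215.625
  elongated: 575 × 1/16 = 35.9375
χ² = Σ (O − E)² / E
  disc-shaped: (314 − 323.4375)² / 323.4375 = 0.2754
  spherical: (224 − 215.625)² / 215.625 = 0.3253
  elongated: (37 − 35.9375)² / 35.9375 = 0.0314
χ² = 0.2754 + 0.3253 + 0.0314 = 0.6321 ≈ 0.632
Degrees of freedom = 3 − 1 = 2; critical value at α = 0.05 is 5.991.
Since 0.632 < 5.991, we fail to reject the null hypothesis — the data are consistent with the 9:6:1 ratio.

0.632; consistent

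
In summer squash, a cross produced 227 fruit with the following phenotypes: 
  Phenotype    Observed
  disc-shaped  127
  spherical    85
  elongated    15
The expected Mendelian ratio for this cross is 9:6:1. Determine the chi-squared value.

Total ratio parts = 16. Expected numbers out of 227:
  disc-shaped: 227 × 9/16 = 127.6875
  spherical: 227 × 6/16 = 85.125
  elongated: 227 × 1/16 = 14.1875
χ² = Σ (O − E)² / E
  disc-shaped: (127 − 127.6875)² / 127.6875 = 0.0037
  spherical: (85 − 85.125)² / 85.125 = 0.0002
  elongated: (15 − 14.1875)² / 14.1875 = 0.0465
χ² = 0.0037 + 0.0002 + 0.0465 = 0.0504 ≈ 0.050

0.050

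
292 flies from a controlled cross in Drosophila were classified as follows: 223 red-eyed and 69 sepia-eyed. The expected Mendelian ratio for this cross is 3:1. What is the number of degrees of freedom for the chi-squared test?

1

A goodness-of-fit test with 2 phenotype classes has df = 2 − 1 = 1.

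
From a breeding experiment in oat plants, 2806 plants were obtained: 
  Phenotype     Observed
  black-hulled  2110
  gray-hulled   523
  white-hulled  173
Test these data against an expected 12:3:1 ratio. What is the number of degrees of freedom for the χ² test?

A goodness-of-fit test with 3 phenotype classes has df = 3 − 1 = 2.

2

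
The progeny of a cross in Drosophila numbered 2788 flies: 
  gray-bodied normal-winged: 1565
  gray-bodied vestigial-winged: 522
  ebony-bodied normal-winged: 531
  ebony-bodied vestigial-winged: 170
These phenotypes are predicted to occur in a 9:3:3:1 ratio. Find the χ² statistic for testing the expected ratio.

Expected counts for N = 2788 under a 9:3:3:1 ratio (total parts = 16):
  gray-bodied normal-winged: 2788 × 9/16 = 1568.25
  gray-bodied vestigial-winged: 2788 × 3/16 = 522.75
  ebony-bodied normal-winged: 2788 × 3/16 = 522.75
  ebony-bodied vestigial-winged: 2788 × 1/16 = 174.25
χ² = Σ (O − E)² / E
  gray-bodied normal-winged: (1565 − 1568.25)² / 1568.25 = 0.0067
  gray-bodied vestigial-winged: (522 − 522.75)² / 522.75 = 0.0011
  ebony-bodied normal-winged: (531 − 522.75)² / 522.75 = 0.1302
  ebony-bodied vestigial-winged: (170 − 174.25)² / 174.25 = 0.1037
χ² = 0.0067 + 0.0011 + 0.1302 + 0.1037 = 0.2417 ≈ 0.242

0.242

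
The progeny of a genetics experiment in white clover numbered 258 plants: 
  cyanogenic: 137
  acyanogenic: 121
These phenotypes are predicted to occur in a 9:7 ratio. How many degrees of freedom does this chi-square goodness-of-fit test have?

1

A goodness-of-fit test with 2 phenotype classes has df = 2 − 1 = 1.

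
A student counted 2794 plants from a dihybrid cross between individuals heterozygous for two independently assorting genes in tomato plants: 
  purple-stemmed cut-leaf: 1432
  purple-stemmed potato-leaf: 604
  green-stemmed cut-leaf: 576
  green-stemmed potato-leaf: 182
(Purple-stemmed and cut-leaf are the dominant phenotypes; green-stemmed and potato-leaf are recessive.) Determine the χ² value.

A dihybrid F₂ with independent assortment and complete dominance at both loci gives a 9:3:3:1 phenotypic ratio.
Under the 9:3:3:1 hypothesis (Σ ratio = 16, N = 2794):
  purple-stemmed cut-leaf: 2794 × 9/16 = 1571.625
  purple-stemmed potato-leaf: 2794 × 3/16 = 523.875
  green-stemmed cut-leaf: 2794 × 3/16 = 523.875
  green-stemmed potato-leaf: 2794 × 1/16 = 174.625
χ² = Σ (O − E)² / E
  purple-stemmed cut-leaf: (1432 − 1571.625)² / 1571.625 = 12.4044
  purple-stemmed potato-leaf: (604 − 523.875)² / 523.875 = 12.2549
  green-stemmed cut-leaf: (576 − 523.875)² / 523.875 = 5.1864
  green-stemmed potato-leaf: (182 − 174.625)² / 174.625 = 0.3115
χ² = 12.4044 + 12.2549 + 5.1864 + 0.3115 = 30.1572 ≈ 30.157

30.157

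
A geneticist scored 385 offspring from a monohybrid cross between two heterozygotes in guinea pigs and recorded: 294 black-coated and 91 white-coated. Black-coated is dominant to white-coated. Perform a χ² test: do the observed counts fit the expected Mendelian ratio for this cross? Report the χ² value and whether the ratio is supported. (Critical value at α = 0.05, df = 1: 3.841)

0.382; consistent

For a monohybrid cross between heterozygotes with complete dominance, the expected phenotypic ratio is 3:1.
The 3:1 ratio has 4 parts, so with N = 385 the expected counts are:
  black-coated: 385 × 3/4 = 288.75
  white-coated: 385 × 1/4 = 96.25
χ² = Σ (O − E)² / E
  black-coated: (294 − 288.75)² / 288.75 = 0.0955
  white-coated: (91 − 96.25)² / 96.25 = 0.2864
χ² = 0.0955 + 0.2864 = 0.3819 ≈ 0.382
Degrees of freedom = 2 − 1 = 1; critical value at α = 0.05 is 3.841.
Since 0.382 < 3.841, we fail to reject the null hypothesis — the data are consistent with the 3:1 ratio.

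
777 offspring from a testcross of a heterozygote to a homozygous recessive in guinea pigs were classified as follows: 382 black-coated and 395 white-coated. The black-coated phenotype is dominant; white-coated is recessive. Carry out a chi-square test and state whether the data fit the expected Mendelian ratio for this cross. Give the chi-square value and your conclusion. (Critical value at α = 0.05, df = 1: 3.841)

A testcross of a heterozygote (Aa × aa) gives a 1:1 phenotypic ratio.
Expected counts for N = 777 under a 1:1 ratio (total parts = 2):
  black-coated: 777 × 1/2 = 388.5
  white-coated: 777 × 1/2 = 388.5
χ² = Σ (O − E)² / E
  black-coated: (382 − 388.5)² / 388.5 = 0.1088
  white-coated: (395 − 388.5)² / 388.5 = 0.1088
χ² = 0.1088 + 0.1088 = 0.2176 ≈ 0.218
Degrees of freedom = 2 − 1 = 1; critical value at α = 0.05 is 3.841.
Since 0.218 < 3.841, we fail to reject the null hypothesis — the data are consistent with the 1:1 ratio.

0.218; consistent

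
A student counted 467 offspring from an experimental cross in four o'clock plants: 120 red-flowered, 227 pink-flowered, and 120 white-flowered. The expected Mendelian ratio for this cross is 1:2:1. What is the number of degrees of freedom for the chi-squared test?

A goodness-of-fit test with 3 phenotype classes has df = 3 − 1 = 2.

2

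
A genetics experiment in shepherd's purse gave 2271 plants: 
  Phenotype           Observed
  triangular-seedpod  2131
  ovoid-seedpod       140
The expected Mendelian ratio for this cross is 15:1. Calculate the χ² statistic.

The 15:1 ratio has 16 parts, so with N = 2271 the expected counts are:
  triangular-seedpod: 2271 × 15/16 = 2129.0625
  ovoid-seedpod: 2271 × 1/16 = 141.9375
χ² = Σ (O − E)² / E
  triangular-seedpod: (2131 − 2129.0625)² / 2129.0625 = 0.0018
  ovoid-seedpod: (140 − 141.9375)² / 141.9375 = 0.0264
χ² = 0.0018 + 0.0264 = 0.0282 ≈ 0.028

0.028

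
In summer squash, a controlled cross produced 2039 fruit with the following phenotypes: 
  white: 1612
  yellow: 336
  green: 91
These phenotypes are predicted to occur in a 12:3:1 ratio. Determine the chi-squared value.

Total ratio parts = 16. Expected numbers out of 2039:
  white: 2039 × 12/16 = 1529.25
  yellow: 2039 × 3/16 = 382.3125
  green: 2039 × 1/16 = 127.4375
χ² = Σ (O − E)² / E
  white: (1612 − 1529.25)² / 1529.25 = 4.4777
  yellow: (336 − 382.3125)² / 382.3125 = 5.6102
  green: (91 − 127.4375)² / 127.4375 = 10.4184
χ² = 4.4777 + 5.6102 + 10.4184 = 20.5063 ≈ 20.506

20.506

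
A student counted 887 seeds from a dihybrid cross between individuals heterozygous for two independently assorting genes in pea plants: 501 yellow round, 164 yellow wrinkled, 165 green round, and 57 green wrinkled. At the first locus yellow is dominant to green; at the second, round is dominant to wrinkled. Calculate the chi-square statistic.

A dihybrid F₂ with independent assortment and complete dominance at both loci gives a 9:3:3:1 phenotypic ratio.
The 9:3:3:1 ratio has 16 parts, so with N = 887 the expected counts are:
  yellow round: 887 × 9/16 = 498.9375
  yellow wrinkled: 887 × 3/16 = 166.3125
  green round: 887 × 3/16 = 166.3125
  green wrinkled: 887 × 1/16 = 55.4375
χ² = Σ (O − E)² / E
  yellow round: (501 − 498.9375)² / 498.9375 = 0.0085
  yellow wrinkled: (164 − 166.3125)² / 166.3125 = 0.0322
  green round: (165 − 166.3125)² / 166.3125 = 0.0104
  green wrinkled: (57 − 55.4375)² / 55.4375 = 0.0440
χ² = 0.0085 + 0.0322 + 0.0104 + 0.0440 = 0.0951 ≈ 0.095

0.095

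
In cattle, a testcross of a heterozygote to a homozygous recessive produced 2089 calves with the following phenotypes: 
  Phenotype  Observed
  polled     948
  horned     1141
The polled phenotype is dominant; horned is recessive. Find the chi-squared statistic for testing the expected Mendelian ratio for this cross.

17.831

A testcross of a heterozygote (Aa × aa) gives a 1:1 phenotypic ratio.
Expected counts for N = 2089 under a 1:1 ratio (total parts = 2):
  polled: 2089 × 1/2 = 1044.5
  horned: 2089 × 1/2 = 1044.5
χ² = Σ (O − E)² / E
  polled: (948 − 1044.5)² / 1044.5 = 8.9155
  horned: (1141 − 1044.5)² / 1044.5 = 8.9155
χ² = 8.9155 + 8.9155 = 17.831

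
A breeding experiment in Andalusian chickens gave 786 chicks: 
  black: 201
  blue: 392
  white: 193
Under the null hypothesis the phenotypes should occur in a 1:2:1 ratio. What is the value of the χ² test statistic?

The 1:2:1 ratio has 4 parts, so with N = 786 the expected counts are:
  black: 786 × 1/4 = 196.5
  blue: 786 × 2/4 = 393
  white: 786 × 1/4 = 196.5
χ² = Σ (O − E)² / E
  black: (201 − 196.5)² / 196.5 = 0.1031
  blue: (392 − 393)² / 393 = 0.0025
  white: (193 − 196.5)² / 196.5 = 0.0623
χ² = 0.1031 + 0.0025 + 0.0623 = 0.1679 ≈ 0.168

0.168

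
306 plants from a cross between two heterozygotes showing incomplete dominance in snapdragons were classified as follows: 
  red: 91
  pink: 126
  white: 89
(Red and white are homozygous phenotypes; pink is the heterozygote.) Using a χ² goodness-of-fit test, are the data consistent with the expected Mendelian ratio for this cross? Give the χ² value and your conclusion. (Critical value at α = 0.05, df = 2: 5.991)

9.556; not consistent

With incomplete dominance, a heterozygote × heterozygote cross gives a 1:2:1 phenotypic ratio.
Total ratio parts = 4. Expected numbers out of 306:
  red: 306 × 1/4 = 76.5
  pink: 306 × 2/4 = 153
  white: 306 × 1/4 = 76.5
χ² = Σ (O − E)² / E
  red: (91 − 76.5)² / 76.5 = 2.7484
  pink: (126 − 153)² / 153 = 4.7647
  white: (89 − 76.5)² / 76.5 = 2.0425
χ² = 2.7484 + 4.7647 + 2.0425 = 9.5556 ≈ 9.556
Degrees of freedom = 3 − 1 = 2; critical value at α = 0.05 is 5.991.
Since 9.556 > 5.991, we reject the null hypothesis — the data do not fit the 1:2:1 ratio.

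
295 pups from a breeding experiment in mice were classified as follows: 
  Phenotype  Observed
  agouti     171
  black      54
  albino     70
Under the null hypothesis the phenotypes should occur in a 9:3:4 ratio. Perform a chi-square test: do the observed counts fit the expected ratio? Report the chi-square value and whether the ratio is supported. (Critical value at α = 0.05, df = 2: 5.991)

Total ratio parts = 16. Expected numbers out of 295:
  agouti: 295 × 9/16 = 165.9375
  black: 295 × 3/16 = 55.3125
  albino: 295 × 4/16 = 73.75
χ² = Σ (O − E)² / E
  agouti: (171 − 165.9375)² / 165.9375 = 0.1544
  black: (54 − 55.3125)² / 55.3125 = 0.0311
  albino: (70 − 73.75)² / 73.75 = 0.1907
χ² = 0.1544 + 0.0311 + 0.1907 = 0.3762 ≈ 0.376
Degrees of freedom = 3 − 1 = 2; critical value at α = 0.05 is 5.991.
Since 0.376 < 5.991, we fail to reject the null hypothesis — the data are consistent with the 9:3:4 ratio.

0.376; consistent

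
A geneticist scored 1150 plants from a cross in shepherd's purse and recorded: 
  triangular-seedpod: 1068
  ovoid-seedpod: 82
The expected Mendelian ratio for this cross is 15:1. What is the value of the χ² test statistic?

The 15:1 ratio has 16 parts, so with N = 1150 the expected counts are:
  triangular-seedpod: 1150 × 15/16 = 1078.125
  ovoid-seedpod: 1150 × 1/16 = 71.875
χ² = Σ (O − E)² / E
  triangular-seedpod: (1068 − 1078.125)² / 1078.125 = 0.0951
  ovoid-seedpod: (82 − 71.875)² / 71.875 = 1.4263
χ² = 0.0951 + 1.4263 = 1.5214 ≈ 1.521

1.521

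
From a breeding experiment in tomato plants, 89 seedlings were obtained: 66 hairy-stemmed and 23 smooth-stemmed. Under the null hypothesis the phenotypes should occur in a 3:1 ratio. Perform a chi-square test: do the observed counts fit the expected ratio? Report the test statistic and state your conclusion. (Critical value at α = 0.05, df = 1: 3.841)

Expected counts for N = 89 under a 3:1 ratio (total parts = 4):
  hairy-stemmed: 89 × 3/4 = 66.75
  smooth-stemmed: 89 × 1/4 = 22.25
χ² = Σ (O − E)² / E
  hairy-stemmed: (66 − 66.75)² / 66.75 = 0.0084
  smooth-stemmed: (23 − 22.25)² / 22.25 = 0.0253
χ² = 0.0084 + 0.0253 = 0.0337 ≈ 0.034
Degrees of freedom = 2 − 1 = 1; critical value at α = 0.05 is 3.841.
Since 0.034 < 3.841, we fail to reject the null hypothesis — the data are consistent with the 3:1 ratio.

0.034; consistent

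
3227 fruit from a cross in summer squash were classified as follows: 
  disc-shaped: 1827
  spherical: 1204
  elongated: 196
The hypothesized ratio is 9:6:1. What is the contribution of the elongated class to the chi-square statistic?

Total ratio parts = 16. Expected numbers out of 3227:
  disc-shaped: 3227 × 9/16 = 1815.1875
  spherical: 3227 × 6/16 = 1210.125
  elongated: 3227 × 1/16 = 201.6875
Contribution of elongated: (196 − 201.6875)² / 201.6875 = 0.1604

0.160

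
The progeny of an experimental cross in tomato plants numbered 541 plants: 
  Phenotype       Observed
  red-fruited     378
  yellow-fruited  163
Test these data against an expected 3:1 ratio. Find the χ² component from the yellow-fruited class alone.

Total ratio parts = 4. Expected numbers out of 541:
  red-fruited: 541 × 3/4 = 405.75
  yellow-fruited: 541 × 1/4 = 135.25
Contribution of yellow-fruited: (163 − 135.25)² / 135.25 = 5.6936

5.694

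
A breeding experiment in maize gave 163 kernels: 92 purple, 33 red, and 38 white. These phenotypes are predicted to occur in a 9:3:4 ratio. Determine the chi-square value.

Under the 9:3:4 hypothesis (Σ ratio = 16, N = 163):
  purple: 163 × 9/16 = 91.6875
  red: 163 × 3/16 = 30.5625
  white: 163 × 4/16 = 40.75
χ² = Σ (O − E)² / E
  purple: (92 − 91.6875)² / 91.6875 = 0.0011
  red: (33 − 30.5625)² / 30.5625 = 0.1944
  white: (38 − 40.75)² / 40.75 = 0.1856
χ² = 0.0011 + 0.1944 + 0.1856 = 0.3811 ≈ 0.381

0.381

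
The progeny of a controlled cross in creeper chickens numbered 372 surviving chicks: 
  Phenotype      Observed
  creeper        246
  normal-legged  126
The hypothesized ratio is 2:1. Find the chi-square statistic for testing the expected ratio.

0.048

Under the 2:1 hypothesis (Σ ratio = 3, N = 372):
  creeper: 372 × 2/3 = 248
  normal-legged: 372 × 1/3 = 124
χ² = Σ (O − E)² / E
  creeper: (246 − 248)² / 248 = 0.0161
  normal-legged: (126 − 124)² / 124 = 0.0323
χ² = 0.0161 + 0.0323 = 0.0484 ≈ 0.048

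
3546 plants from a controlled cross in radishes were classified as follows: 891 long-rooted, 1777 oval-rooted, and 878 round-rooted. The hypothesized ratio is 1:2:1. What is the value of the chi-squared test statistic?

0.113

Under the 1:2:1 hypothesis (Σ ratio = 4, N = 3546):
  long-rooted: 3546 × 1/4 = 886.5
  oval-rooted: 3546 × 2/4 = 1773
  round-rooted: 3546 × 1/4 = 886.5
χ² = Σ (O − E)² / E
  long-rooted: (891 − 886.5)² / 886.5 = 0.0228
  oval-rooted: (1777 − 1773)² / 1773 = 0.0090
  round-rooted: (878 − 886.5)² / 886.5 = 0.0815
χ² = 0.0228 + 0.0090 + 0.0815 = 0.1133 ≈ 0.113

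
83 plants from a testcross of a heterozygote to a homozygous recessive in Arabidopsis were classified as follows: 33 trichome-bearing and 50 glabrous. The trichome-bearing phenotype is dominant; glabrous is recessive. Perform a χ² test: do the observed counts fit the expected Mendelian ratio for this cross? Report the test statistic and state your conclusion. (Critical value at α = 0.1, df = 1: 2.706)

A testcross of a heterozygote (Aa × aa) gives a 1:1 phenotypic ratio.
The 1:1 ratio has 2 parts, so with N = 83 the expected counts are:
  trichome-bearing: 83 × 1/2 = 41.5
  glabrous: 83 × 1/2 = 41.5
χ² = Σ (O − E)² / E
  trichome-bearing: (33 − 41.5)² / 41.5 = 1.7410
  glabrous: (50 − 41.5)² / 41.5 = 1.7410
χ² = 1.7410 + 1.7410 = 3.482
Degrees of freedom = 2 − 1 = 1; critical value at α = 0.1 is 2.706.
Since 3.482 > 2.706, we reject the null hypothesis — the data do not fit the 1:1 ratio.

3.482; not consistent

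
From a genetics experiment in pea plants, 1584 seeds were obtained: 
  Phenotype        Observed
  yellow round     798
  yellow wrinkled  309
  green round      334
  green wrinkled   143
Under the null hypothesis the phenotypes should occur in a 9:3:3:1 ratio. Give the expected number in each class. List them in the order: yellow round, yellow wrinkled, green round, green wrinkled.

891, 297, 297, 99

Under the 9:3:3:1 hypothesis (Σ ratio = 16, N = 1584):
  yellow round: 1584 × 9/16 = 891
  yellow wrinkled: 1584 × 3/16 = 297
  green round: 1584 × 3/16 = 297
  green wrinkled: 1584 × 1/16 = 99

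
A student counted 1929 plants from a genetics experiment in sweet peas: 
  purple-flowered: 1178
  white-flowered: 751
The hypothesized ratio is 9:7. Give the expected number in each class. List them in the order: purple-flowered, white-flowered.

1085.0625, 843.9375

The 9:7 ratio has 16 parts, so with N = 1929 the expected counts are:
  purple-flowered: 1929 × 9/16 = 1085.0625
  white-flowered: 1929 × 7/16 = 843.9375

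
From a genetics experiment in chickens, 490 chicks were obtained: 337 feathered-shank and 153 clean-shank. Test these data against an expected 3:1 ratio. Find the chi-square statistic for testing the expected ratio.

Under the 3:1 hypothesis (Σ ratio = 4, N = 490):
  feathered-shank: 490 × 3/4 = 367.5
  clean-shank: 490 × 1/4 = 122.5
χ² = Σ (O − E)² / E
  feathered-shank: (337 − 367.5)² / 367.5 = 2.5313
  clean-shank: (153 − 122.5)² / 122.5 = 7.5939
χ² = 2.5313 + 7.5939 = 10.1252 ≈ 10.125

10.125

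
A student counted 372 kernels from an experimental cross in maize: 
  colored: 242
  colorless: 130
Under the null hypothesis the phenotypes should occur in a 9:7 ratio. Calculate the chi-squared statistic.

The 9:7 ratio has 16 parts, so with N = 372 the expected counts are:
  colored: 372 × 9/16 = 209.25
  colorless: 372 × 7/16 = 162.75
χ² = Σ (O − E)² / E
  colored: (242 − 209.25)² / 209.25 = 5.1257
  colorless: (130 − 162.75)² / 162.75 = 6.5902
χ² = 5.1257 + 6.5902 = 11.7159 ≈ 11.716

11.716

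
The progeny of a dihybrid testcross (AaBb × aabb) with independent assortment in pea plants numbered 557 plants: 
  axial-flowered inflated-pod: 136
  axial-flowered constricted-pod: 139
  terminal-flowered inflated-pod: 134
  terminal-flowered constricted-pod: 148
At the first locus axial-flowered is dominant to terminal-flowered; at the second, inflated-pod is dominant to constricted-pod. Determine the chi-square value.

A dihybrid testcross with independent assortment gives a 1:1:1:1 ratio.
Total ratio parts = 4. Expected numbers out of 557:
  axial-flowered inflated-pod: 557 × 1/4 = 139.25
  axial-flowered constricted-pod: 557 × 1/4 = 139.25
  terminal-flowered inflated-pod: 557 × 1/4 = 139.25
  terminal-flowered constricted-pod: 557 × 1/4 = 139.25
χ² = Σ (O − E)² / E
  axial-flowered inflated-pod: (136 − 139.25)² / 139.25 = 0.0759
  axial-flowered constricted-pod: (139 − 139.25)² / 139.25 = 0.0004
  terminal-flowered inflated-pod: (134 − 139.25)² / 139.25 = 0.1979
  terminal-flowered constricted-pod: (148 − 139.25)² / 139.25 = 0.5498
χ² = 0.0759 + 0.0004 + 0.1979 + 0.5498 = 0.824

0.824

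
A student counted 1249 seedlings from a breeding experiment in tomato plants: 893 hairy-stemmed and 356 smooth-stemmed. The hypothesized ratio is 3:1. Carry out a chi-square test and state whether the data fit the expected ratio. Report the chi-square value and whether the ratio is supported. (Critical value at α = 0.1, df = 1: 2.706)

Under the 3:1 hypothesis (Σ ratio = 4, N = 1249):
  hairy-stemmed: 1249 × 3/4 = 936.75
  smooth-stemmed: 1249 × 1/4 = 312.25
χ² = Σ (O − E)² / E
  hairy-stemmed: (893 − 936.75)² / 936.75 = 2.0433
  smooth-stemmed: (356 − 312.25)² / 312.25 = 6.1299
χ² = 2.0433 + 6.1299 = 8.1732 ≈ 8.173
Degrees of freedom = 2 − 1 = 1; critical value at α = 0.1 is 2.706.
Since 8.173 > 2.706, we reject the null hypothesis — the data do not fit the 3:1 ratio.

8.173; not consistent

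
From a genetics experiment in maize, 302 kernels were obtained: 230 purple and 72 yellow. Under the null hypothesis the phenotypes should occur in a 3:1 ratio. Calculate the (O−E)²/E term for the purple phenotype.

Total ratio parts = 4. Expected numbers out of 302:
  purple: 302 × 3/4 = 226.5
  yellow: 302 × 1/4 = 75.5
Contribution of purple: (230 − 226.5)² / 226.5 = 0.0541

0.054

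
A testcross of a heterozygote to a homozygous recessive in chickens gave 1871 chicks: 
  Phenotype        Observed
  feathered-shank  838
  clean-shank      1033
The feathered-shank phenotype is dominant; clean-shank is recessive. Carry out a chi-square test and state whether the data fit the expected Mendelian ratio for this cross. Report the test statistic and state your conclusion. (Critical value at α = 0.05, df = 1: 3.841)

20.323; not consistent

A testcross of a heterozygote (Aa × aa) gives a 1:1 phenotypic ratio.
Expected counts for N = 1871 under a 1:1 ratio (total parts = 2):
  feathered-shank: 1871 × 1/2 = 935.5
  clean-shank: 1871 × 1/2 = 935.5
χ² = Σ (O − E)² / E
  feathered-shank: (838 − 935.5)² / 935.5 = 10.1617
  clean-shank: (1033 − 935.5)² / 935.5 = 10.1617
χ² = 10.1617 + 10.1617 = 20.3234 ≈ 20.323
Degrees of freedom = 2 − 1 = 1; critical value at α = 0.05 is 3.841.
Since 20.323 > 3.841, we reject the null hypothesis — the data do not fit the 1:1 ratio.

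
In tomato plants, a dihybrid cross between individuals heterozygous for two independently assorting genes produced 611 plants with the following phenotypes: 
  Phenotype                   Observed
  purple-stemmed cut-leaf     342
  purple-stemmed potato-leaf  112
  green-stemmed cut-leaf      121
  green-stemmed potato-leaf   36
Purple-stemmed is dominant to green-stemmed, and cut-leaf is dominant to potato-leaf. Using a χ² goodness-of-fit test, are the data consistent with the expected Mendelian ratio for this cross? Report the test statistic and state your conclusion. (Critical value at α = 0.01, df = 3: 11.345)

0.553; consistent

A dihybrid F₂ with independent assortment and complete dominance at both loci gives a 9:3:3:1 phenotypic ratio.
Total ratio parts = 16. Expected numbers out of 611:
  purple-stemmed cut-leaf: 611 × 9/16 = 343.6875
  purple-stemmed potato-leaf: 611 × 3/16 = 114.5625
  green-stemmed cut-leaf: 611 × 3/16 = 114.5625
  green-stemmed potato-leaf: 611 × 1/16 = 38.1875
χ² = Σ (O − E)² / E
  purple-stemmed cut-leaf: (342 − 343.6875)² / 343.6875 = 0.0083
  purple-stemmed potato-leaf: (112 − 114.5625)² / 114.5625 = 0.0573
  green-stemmed cut-leaf: (121 − 114.5625)² / 114.5625 = 0.3617
  green-stemmed potato-leaf: (36 − 38.1875)² / 38.1875 = 0.1253
χ² = 0.0083 + 0.0573 + 0.3617 + 0.1253 = 0.5526 ≈ 0.553
Degrees of freedom = 4 − 1 = 3; critical value at α = 0.01 is 11.345.
Since 0.553 < 11.345, we fail to reject the null hypothesis — the data are consistent with the 9:3:3:1 ratio.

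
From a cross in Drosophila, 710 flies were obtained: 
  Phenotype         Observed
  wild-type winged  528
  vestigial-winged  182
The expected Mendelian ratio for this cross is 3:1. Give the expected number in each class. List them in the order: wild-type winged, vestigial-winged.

Total ratio parts = 4. Expected numbers out of 710:
  wild-type winged: 710 × 3/4 = 532.5
  vestigial-winged: 710 × 1/4 = 177.5

532.5, 177.5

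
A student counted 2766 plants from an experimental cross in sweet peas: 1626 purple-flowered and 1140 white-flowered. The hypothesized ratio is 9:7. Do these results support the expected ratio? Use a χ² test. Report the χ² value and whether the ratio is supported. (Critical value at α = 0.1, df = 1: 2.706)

The 9:7 ratio has 16 parts, so with N = 2766 the expected counts are:
  purple-flowered: 2766 × 9/16 = 1555.875
  white-flowered: 2766 × 7/16 = 1210.125
χ² = Σ (O − E)² / E
  purple-flowered: (1626 − 1555.875)² / 1555.875 = 3.1606
  white-flowered: (1140 − 1210.125)² / 1210.125 = 4.0636
χ² = 3.1606 + 4.0636 = 7.2242 ≈ 7.224
Degrees of freedom = 2 − 1 = 1; critical value at α = 0.1 is 2.706.
Since 7.224 > 2.706, we reject the null hypothesis — the data do not fit the 9:7 ratio.

7.224; not consistent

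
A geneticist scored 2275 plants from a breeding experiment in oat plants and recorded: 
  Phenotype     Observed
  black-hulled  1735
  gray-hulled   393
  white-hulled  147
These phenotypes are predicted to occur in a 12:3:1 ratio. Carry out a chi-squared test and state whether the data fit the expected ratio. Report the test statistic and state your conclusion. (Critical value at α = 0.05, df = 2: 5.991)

3.288; consistent

Under the 12:3:1 hypothesis (Σ ratio = 16, N = 2275):
  black-hulled: 2275 × 12/16 = 1706.25
  gray-hulled: 2275 × 3/16 = 426.5625
  white-hulled: 2275 × 1/16 = 142.1875
χ² = Σ (O − E)² / E
  black-hulled: (1735 − 1706.25)² / 1706.25 = 0.4844
  gray-hulled: (393 − 426.5625)² / 426.5625 = 2.6407
  white-hulled: (147 − 142.1875)² / 142.1875 = 0.1629
χ² = 0.4844 + 2.6407 + 0.1629 = 3.288
Degrees of freedom = 3 − 1 = 2; critical value at α = 0.05 is 5.991.
Since 3.288 < 5.991, we fail to reject the null hypothesis — the data are consistent with the 12:3:1 ratio.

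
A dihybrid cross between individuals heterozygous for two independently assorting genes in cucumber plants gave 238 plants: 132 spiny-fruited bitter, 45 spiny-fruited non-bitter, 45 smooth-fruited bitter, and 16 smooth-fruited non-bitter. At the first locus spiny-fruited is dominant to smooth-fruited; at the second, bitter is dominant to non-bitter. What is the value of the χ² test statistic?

0.118

A dihybrid F₂ with independent assortment and complete dominance at both loci gives a 9:3:3:1 phenotypic ratio.
Expected counts for N = 238 under a 9:3:3:1 ratio (total parts = 16):
  spiny-fruited bitter: 238 × 9/16 = 133.875
  spiny-fruited non-bitter: 238 × 3/16 = 44.625
  smooth-fruited bitter: 238 × 3/16 = 44.625
  smooth-fruited non-bitter: 238 × 1/16 = 14.875
χ² = Σ (O − E)² / E
  spiny-fruited bitter: (132 − 133.875)² / 133.875 = 0.0263
  spiny-fruited non-bitter: (45 − 44.625)² / 44.625 = 0.0032
  smooth-fruited bitter: (45 − 44.625)² / 44.625 = 0.0032
  smooth-fruited non-bitter: (16 − 14.875)² / 14.875 = 0.0851
χ² = 0.0263 + 0.0032 + 0.0032 + 0.0851 = 0.1178 ≈ 0.118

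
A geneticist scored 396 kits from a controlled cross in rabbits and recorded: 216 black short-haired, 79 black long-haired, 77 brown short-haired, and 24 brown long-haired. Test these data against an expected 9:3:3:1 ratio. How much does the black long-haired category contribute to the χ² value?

The 9:3:3:1 ratio has 16 parts, so with N = 396 the expected counts are:
  black short-haired: 396 × 9/16 = 222.75
  black long-haired: 396 × 3/16 = 74.25
  brown short-haired: 396 × 3/16 = 74.25
  brown long-haired: 396 × 1/16 = 24.75
Contribution of black long-haired: (79 − 74.25)² / 74.25 = 0.3039

0.304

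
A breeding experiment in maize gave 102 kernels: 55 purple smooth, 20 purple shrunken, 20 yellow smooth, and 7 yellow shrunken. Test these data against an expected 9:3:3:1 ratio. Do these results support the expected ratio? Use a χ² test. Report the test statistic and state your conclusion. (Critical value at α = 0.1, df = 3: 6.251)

Expected counts for N = 102 under a 9:3:3:1 ratio (total parts = 16):
  purple smooth: 102 × 9/16 = 57.375
  purple shrunken: 102 × 3/16 = 19.125
  yellow smooth: 102 × 3/16 = 19.125
  yellow shrunken: 102 × 1/16 = 6.375
χ² = Σ (O − E)² / E
  purple smooth: (55 − 57.375)² / 57.375 = 0.0983
  purple shrunken: (20 − 19.125)² / 19.125 = 0.0400
  yellow smooth: (20 − 19.125)² / 19.125 = 0.0400
  yellow shrunken: (7 − 6.375)² / 6.375 = 0.0613
χ² = 0.0983 + 0.0400 + 0.0400 + 0.0613 = 0.2396 ≈ 0.240
Degrees of freedom = 4 − 1 = 3; critical value at α = 0.1 is 6.251.
Since 0.240 < 6.251, we fail to reject the null hypothesis — the data are consistent with the 9:3:3:1 ratio.

0.240; consistent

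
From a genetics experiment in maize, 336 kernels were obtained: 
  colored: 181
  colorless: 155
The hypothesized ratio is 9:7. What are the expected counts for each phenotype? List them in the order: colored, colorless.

Under the 9:7 hypothesis (Σ ratio = 16, N = 336):
  colored: 336 × 9/16 = 189
  colorless: 336 × 7/16 = 147

189, 147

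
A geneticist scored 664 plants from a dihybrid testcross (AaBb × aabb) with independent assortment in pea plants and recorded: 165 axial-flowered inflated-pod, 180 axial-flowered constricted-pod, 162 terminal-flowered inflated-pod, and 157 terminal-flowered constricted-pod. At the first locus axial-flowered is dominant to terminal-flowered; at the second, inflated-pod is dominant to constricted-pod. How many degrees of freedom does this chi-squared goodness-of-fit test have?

A dihybrid testcross with independent assortment gives a 1:1:1:1 ratio.
A goodness-of-fit test with 4 phenotype classes has df = 4 − 1 = 3.

3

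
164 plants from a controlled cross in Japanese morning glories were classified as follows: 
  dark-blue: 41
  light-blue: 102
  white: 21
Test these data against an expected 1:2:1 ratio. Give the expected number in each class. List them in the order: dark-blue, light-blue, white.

Under the 1:2:1 hypothesis (Σ ratio = 4, N = 164):
  dark-blue: 164 × 1/4 = 41
  light-blue: 164 × 2/4 = 82
  white: 164 × 1/4 = 41

41, 82, 41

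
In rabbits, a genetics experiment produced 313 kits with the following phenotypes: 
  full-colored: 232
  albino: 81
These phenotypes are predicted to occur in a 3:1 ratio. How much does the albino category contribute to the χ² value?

0.097

Expected counts for N = 313 under a 3:1 ratio (total parts = 4):
  full-colored: 313 × 3/4 = 234.75
  albino: 313 × 1/4 = 78.25
Contribution of albino: (81 − 78.25)² / 78.25 = 0.0966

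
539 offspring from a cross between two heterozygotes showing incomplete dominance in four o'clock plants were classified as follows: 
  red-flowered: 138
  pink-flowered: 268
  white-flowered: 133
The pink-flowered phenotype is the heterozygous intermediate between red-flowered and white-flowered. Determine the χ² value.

With incomplete dominance, a heterozygote × heterozygote cross gives a 1:2:1 phenotypic ratio.
Under the 1:2:1 hypothesis (Σ ratio = 4, N = 539):
  red-flowered: 539 × 1/4 = 134.75
  pink-flowered: 539 × 2/4 = 269.5
  white-flowered: 539 × 1/4 = 134.75
χ² = Σ (O − E)² / E
  red-flowered: (138 − 134.75)² / 134.75 = 0.0784
  pink-flowered: (268 − 269.5)² / 269.5 = 0.0083
  white-flowered: (133 − 134.75)² / 134.75 = 0.0227
χ² = 0.0784 + 0.0083 + 0.0227 = 0.1094 ≈ 0.109

0.109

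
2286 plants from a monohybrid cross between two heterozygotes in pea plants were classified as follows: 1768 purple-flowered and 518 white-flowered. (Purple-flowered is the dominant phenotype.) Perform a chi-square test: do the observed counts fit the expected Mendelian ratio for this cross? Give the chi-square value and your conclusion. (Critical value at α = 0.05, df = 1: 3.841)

6.678; not consistent

For a monohybrid cross between heterozygotes with complete dominance, the expected phenotypic ratio is 3:1.
Expected counts for N = 2286 under a 3:1 ratio (total parts = 4):
  purple-flowered: 2286 × 3/4 = 1714.5
  white-flowered: 2286 × 1/4 = 571.5
χ² = Σ (O − E)² / E
  purple-flowered: (1768 − 1714.5)² / 1714.5 = 1.6694
  white-flowered: (518 − 571.5)² / 571.5 = 5.0083
χ² = 1.6694 + 5.0083 = 6.6777 ≈ 6.678
Degrees of freedom = 2 − 1 = 1; critical value at α = 0.05 is 3.841.
Since 6.678 > 3.841, we reject the null hypothesis — the data do not fit the 3:1 ratio.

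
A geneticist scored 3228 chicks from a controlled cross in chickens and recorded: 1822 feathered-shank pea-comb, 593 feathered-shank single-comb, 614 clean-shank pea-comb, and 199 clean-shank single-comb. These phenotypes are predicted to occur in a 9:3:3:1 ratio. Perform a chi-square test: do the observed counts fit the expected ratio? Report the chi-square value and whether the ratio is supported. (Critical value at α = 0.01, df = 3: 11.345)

Total ratio parts = 16. Expected numbers out of 3228:
  feathered-shank pea-comb: 3228 × 9/16 = 1815.75
  feathered-shank single-comb: 3228 × 3/16 = 605.25
  clean-shank pea-comb: 3228 × 3/16 = 605.25
  clean-shank single-comb: 3228 × 1/16 = 201.75
χ² = Σ (O − E)² / E
  feathered-shank pea-comb: (1822 − 1815.75)² / 1815.75 = 0.0215
  feathered-shank single-comb: (593 − 605.25)² / 605.25 = 0.2479
  clean-shank pea-comb: (614 − 605.25)² / 605.25 = 0.1265
  clean-shank single-comb: (199 − 201.75)² / 201.75 = 0.0375
χ² = 0.0215 + 0.2479 + 0.1265 + 0.0375 = 0.4334 ≈ 0.433
Degrees of freedom = 4 − 1 = 3; critical value at α = 0.01 is 11.345.
Since 0.433 < 11.345, we fail to reject the null hypothesis — the data are consistent with the 9:3:3:1 ratio.

0.433; consistent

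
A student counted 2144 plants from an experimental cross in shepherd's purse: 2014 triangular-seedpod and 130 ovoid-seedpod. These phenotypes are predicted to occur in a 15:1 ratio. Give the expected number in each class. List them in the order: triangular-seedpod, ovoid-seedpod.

The 15:1 ratio has 16 parts, so with N = 2144 the expected counts are:
  triangular-seedpod: 2144 × 15/16 = 2010
  ovoid-seedpod: 2144 × 1/16 = 134

2010, 134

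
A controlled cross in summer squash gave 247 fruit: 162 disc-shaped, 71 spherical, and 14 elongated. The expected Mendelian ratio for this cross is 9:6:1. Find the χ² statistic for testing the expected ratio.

The 9:6:1 ratio has 16 parts, so with N = 247 the expected counts are:
  disc-shaped: 247 × 9/16 = 138.9375
  spherical: 247 × 6/16 = 92.625
  elongated: 247 × 1/16 = 15.4375
χ² = Σ (O − E)² / E
  disc-shaped: (162 − 138.9375)² / 138.9375 = 3.8282
  spherical: (71 − 92.625)² / 92.625 = 5.0488
  elongated: (14 − 15.4375)² / 15.4375 = 0.1339
χ² = 3.8282 + 5.0488 + 0.1339 = 9.0109 ≈ 9.011

9.011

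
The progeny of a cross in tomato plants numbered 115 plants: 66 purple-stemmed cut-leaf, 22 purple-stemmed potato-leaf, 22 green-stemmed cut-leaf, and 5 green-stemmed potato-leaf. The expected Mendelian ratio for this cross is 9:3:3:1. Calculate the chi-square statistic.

0.710

The 9:3:3:1 ratio has 16 parts, so with N = 115 the expected counts are:
  purple-stemmed cut-leaf: 115 × 9/16 = 64.6875
  purple-stemmed potato-leaf: 115 × 3/16 = 21.5625
  green-stemmed cut-leaf: 115 × 3/16 = 21.5625
  green-stemmed potato-leaf: 115 × 1/16 = 7.1875
χ² = Σ (O − E)² / E
  purple-stemmed cut-leaf: (66 − 64.6875)² / 64.6875 = 0.0266
  purple-stemmed potato-leaf: (22 − 21.5625)² / 21.5625 = 0.0089
  green-stemmed cut-leaf: (22 − 21.5625)² / 21.5625 = 0.0089
  green-stemmed potato-leaf: (5 − 7.1875)² / 7.1875 = 0.6658
χ² = 0.0266 + 0.0089 + 0.0089 + 0.6658 = 0.7102 ≈ 0.710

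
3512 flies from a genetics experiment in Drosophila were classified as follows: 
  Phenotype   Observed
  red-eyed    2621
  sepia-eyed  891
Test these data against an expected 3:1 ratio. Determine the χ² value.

0.257

Expected counts for N = 3512 under a 3:1 ratio (total parts = 4):
  red-eyed: 3512 × 3/4 = 2634
  sepia-eyed: 3512 × 1/4 = 878
χ² = Σ (O − E)² / E
  red-eyed: (2621 − 2634)² / 2634 = 0.0642
  sepia-eyed: (891 − 878)² / 878 = 0.1925
χ² = 0.0642 + 0.1925 = 0.2567 ≈ 0.257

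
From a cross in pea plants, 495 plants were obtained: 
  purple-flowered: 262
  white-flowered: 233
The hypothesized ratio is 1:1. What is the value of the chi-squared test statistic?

1.699

Total ratio parts = 2. Expected numbers out of 495:
  purple-flowered: 495 × 1/2 = 247.5
  white-flowered: 495 × 1/2 = 247.5
χ² = Σ (O − E)² / E
  purple-flowered: (262 − 247.5)² / 247.5 = 0.8495
  white-flowered: (233 − 247.5)² / 247.5 = 0.8495
χ² = 0.8495 + 0.8495 = 1.699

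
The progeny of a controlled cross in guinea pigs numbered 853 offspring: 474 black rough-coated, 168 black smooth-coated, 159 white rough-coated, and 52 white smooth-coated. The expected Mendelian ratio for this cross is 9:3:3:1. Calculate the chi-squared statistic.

Under the 9:3:3:1 hypothesis (Σ ratio = 16, N = 853):
  black rough-coated: 853 × 9/16 = 479.8125
  black smooth-coated: 853 × 3/16 = 159.9375
  white rough-coated: 853 × 3/16 = 159.9375
  white smooth-coated: 853 × 1/16 = 53.3125
χ² = Σ (O − E)² / E
  black rough-coated: (474 − 479.8125)² / 479.8125 = 0.0704
  black smooth-coated: (168 − 159.9375)² / 159.9375 = 0.4064
  white rough-coated: (159 − 159.9375)² / 159.9375 = 0.0055
  white smooth-coated: (52 − 53.3125)² / 53.3125 = 0.0323
χ² = 0.0704 + 0.4064 + 0.0055 + 0.0323 = 0.5146 ≈ 0.515

0.515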